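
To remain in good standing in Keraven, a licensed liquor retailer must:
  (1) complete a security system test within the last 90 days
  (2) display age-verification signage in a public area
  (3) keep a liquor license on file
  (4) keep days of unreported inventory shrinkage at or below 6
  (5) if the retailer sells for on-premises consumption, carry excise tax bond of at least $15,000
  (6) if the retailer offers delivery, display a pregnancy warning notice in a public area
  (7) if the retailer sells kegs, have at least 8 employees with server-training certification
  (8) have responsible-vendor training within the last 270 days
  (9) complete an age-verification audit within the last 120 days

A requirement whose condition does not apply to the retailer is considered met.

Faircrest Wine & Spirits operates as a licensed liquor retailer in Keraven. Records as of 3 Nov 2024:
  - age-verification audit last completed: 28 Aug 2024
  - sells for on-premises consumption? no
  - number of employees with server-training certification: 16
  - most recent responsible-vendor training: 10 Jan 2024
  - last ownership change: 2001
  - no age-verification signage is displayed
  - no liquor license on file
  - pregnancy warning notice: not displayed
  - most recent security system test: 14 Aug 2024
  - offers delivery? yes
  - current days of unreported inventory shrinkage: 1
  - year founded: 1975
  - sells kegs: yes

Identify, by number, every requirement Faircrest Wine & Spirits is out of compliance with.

2, 3, 6, 8

1. security system test 81 days ago vs limit 90 → met
2. age-verification signage absent → not met
3. liquor license absent → not met
4. days of unreported inventory shrinkage 1 ≤ 6 → met
5. condition 'sells for on-premises consumption' does not hold → requirement n/a → met
6. condition 'offers delivery' holds; pregnancy warning notice absent → not met
7. condition 'sells kegs' holds; employees with server-training certification 16 ≥ 8 → met
8. responsible-vendor training 298 days ago vs limit 270 → not met
9. age-verification audit 67 days ago vs limit 120 → met
Not met: 2, 3, 6, 8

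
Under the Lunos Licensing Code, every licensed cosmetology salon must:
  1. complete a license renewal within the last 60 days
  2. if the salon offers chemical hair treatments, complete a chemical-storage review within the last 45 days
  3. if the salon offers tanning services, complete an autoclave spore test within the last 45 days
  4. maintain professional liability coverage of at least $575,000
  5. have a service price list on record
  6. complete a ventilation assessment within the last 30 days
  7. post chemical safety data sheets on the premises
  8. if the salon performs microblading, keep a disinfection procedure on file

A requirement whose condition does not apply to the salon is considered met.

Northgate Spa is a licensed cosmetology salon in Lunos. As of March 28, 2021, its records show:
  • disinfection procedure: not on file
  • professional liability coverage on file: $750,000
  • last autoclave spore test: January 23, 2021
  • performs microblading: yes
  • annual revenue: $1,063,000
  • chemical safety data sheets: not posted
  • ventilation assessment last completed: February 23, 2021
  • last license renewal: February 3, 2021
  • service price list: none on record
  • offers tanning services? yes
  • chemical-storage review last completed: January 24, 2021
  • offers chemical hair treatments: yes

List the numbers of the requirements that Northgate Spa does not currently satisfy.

2, 3, 5, 6, 7, 8

1. license renewal 53 days ago vs limit 60 → met
2. condition 'offers chemical hair treatments' holds; chemical-storage review 63 days ago vs limit 45 → not met
3. condition 'offers tanning services' holds; autoclave spore test 64 days ago vs limit 45 → not met
4. professional liability coverage $750,000 ≥ $575,000 → met
5. service price list absent → not met
6. ventilation assessment 33 days ago vs limit 30 → not met
7. chemical safety data sheets absent → not met
8. condition 'performs microblading' holds; disinfection procedure absent → not met
Not met: 2, 3, 5, 6, 7, 8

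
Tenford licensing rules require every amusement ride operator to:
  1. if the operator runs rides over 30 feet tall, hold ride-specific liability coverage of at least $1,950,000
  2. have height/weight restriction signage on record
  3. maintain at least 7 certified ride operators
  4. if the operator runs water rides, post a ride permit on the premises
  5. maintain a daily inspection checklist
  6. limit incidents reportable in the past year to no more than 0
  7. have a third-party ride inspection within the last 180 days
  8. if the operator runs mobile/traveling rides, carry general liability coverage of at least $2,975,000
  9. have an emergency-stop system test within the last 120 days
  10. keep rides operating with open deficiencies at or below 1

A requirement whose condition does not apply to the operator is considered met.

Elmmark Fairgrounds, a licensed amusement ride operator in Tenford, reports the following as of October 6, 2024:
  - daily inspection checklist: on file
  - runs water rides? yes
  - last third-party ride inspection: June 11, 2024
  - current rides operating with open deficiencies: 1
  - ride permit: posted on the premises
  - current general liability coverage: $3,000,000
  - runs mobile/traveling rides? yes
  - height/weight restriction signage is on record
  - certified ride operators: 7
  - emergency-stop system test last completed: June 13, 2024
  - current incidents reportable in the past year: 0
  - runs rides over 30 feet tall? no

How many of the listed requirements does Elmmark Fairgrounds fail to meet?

0

1. condition 'runs rides over 30 feet tall' does not hold → requirement n/a → met
2. height/weight restriction signage present → met
3. certified ride operators 7 ≥ 7 → met
4. condition 'runs water rides' holds; ride permit present → met
5. daily inspection checklist present → met
6. incidents reportable in the past year 0 ≤ 0 → met
7. third-party ride inspection 117 days ago vs limit 180 → met
8. condition 'runs mobile/traveling rides' holds; general liability coverage $3,000,000 ≥ $2,975,000 → met
9. emergency-stop system test 115 days ago vs limit 120 → met
10. rides operating with open deficiencies 1 ≤ 1 → met
Not met: 0 of 10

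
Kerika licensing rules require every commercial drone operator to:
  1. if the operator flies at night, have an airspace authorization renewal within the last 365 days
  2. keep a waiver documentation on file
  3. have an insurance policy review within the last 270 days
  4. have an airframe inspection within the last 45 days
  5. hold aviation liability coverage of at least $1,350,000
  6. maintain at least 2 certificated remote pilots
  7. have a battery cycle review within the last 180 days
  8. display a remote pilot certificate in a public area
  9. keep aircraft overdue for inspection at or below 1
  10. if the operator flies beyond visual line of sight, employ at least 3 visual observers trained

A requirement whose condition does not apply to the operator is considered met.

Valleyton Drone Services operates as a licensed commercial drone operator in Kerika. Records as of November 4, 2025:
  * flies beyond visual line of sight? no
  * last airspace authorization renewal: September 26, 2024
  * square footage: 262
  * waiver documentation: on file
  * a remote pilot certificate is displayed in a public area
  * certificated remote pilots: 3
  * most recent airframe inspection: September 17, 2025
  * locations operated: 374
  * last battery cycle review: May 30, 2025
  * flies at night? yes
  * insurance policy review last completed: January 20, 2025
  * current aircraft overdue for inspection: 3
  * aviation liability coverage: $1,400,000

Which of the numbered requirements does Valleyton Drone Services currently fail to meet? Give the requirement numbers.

1. condition 'flies at night' holds; airspace authorization renewal 404 days ago vs limit 365 → not met
2. waiver documentation present → met
3. insurance policy review 288 days ago vs limit 270 → not met
4. airframe inspection 48 days ago vs limit 45 → not met
5. aviation liability coverage $1,400,000 ≥ $1,350,000 → met
6. certificated remote pilots 3 ≥ 2 → met
7. battery cycle review 158 days ago vs limit 180 → met
8. remote pilot certificate present → met
9. aircraft overdue for inspection 3 > 1 → not met
10. condition 'flies beyond visual line of sight' does not hold → requirement n/a → met
Not met: 1, 3, 4, 9

1, 3, 4, 9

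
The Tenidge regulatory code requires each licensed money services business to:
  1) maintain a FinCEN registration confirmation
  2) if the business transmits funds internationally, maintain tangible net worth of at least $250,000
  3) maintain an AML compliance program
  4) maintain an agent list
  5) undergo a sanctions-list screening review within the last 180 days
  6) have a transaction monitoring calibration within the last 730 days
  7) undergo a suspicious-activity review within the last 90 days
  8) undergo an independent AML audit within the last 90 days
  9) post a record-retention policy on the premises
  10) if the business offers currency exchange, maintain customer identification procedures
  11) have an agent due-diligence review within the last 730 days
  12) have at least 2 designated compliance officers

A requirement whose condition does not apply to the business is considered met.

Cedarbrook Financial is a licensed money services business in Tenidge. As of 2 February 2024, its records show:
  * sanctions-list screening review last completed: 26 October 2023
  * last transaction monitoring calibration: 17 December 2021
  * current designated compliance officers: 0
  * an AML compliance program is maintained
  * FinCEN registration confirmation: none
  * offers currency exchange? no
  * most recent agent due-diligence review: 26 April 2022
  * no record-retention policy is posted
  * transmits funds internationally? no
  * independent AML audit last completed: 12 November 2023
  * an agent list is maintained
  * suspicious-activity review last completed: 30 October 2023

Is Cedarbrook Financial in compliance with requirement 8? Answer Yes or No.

Yes

8. independent AML audit 82 days ago vs limit 90 → met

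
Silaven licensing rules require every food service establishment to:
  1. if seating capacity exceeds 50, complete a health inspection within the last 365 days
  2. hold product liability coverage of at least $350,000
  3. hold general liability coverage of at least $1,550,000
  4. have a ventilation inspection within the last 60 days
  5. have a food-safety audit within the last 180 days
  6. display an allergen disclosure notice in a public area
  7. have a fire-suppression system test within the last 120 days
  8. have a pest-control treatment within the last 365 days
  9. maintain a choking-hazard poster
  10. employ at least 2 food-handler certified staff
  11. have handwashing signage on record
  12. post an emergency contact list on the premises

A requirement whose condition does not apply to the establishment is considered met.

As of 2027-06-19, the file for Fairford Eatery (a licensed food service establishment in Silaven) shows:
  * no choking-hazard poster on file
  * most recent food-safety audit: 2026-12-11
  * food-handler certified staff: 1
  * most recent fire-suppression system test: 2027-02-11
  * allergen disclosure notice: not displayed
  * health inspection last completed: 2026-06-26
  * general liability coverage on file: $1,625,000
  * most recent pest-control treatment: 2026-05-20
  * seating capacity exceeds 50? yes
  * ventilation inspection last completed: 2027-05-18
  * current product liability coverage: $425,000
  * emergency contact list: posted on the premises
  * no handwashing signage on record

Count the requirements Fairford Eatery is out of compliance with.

7

1. condition 'seating capacity exceeds 50' holds; health inspection 358 days ago vs limit 365 → met
2. product liability coverage $425,000 ≥ $350,000 → met
3. general liability coverage $1,625,000 ≥ $1,550,000 → met
4. ventilation inspection 32 days ago vs limit 60 → met
5. food-safety audit 190 days ago vs limit 180 → not met
6. allergen disclosure notice absent → not met
7. fire-suppression system test 128 days ago vs limit 120 → not met
8. pest-control treatment 395 days ago vs limit 365 → not met
9. choking-hazard poster absent → not met
10. food-handler certified staff 1 < 2 → not met
11. handwashing signage absent → not met
12. emergency contact list present → met
Not met: 7 of 12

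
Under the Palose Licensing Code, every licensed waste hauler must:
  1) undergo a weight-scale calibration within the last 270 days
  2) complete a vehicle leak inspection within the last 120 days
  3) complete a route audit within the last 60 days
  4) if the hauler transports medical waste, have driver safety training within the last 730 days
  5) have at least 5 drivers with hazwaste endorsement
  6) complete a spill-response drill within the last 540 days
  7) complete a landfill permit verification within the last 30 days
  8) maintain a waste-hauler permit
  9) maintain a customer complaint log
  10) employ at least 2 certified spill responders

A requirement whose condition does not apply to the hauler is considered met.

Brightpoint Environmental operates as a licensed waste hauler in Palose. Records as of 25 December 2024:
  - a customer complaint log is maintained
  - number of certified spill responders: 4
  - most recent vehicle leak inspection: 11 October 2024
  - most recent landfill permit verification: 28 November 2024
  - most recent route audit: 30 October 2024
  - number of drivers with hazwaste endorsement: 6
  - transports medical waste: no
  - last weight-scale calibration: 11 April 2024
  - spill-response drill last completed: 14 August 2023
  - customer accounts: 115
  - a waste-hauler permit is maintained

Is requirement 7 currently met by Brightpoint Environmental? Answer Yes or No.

Yes

7. landfill permit verification 27 days ago vs limit 30 → met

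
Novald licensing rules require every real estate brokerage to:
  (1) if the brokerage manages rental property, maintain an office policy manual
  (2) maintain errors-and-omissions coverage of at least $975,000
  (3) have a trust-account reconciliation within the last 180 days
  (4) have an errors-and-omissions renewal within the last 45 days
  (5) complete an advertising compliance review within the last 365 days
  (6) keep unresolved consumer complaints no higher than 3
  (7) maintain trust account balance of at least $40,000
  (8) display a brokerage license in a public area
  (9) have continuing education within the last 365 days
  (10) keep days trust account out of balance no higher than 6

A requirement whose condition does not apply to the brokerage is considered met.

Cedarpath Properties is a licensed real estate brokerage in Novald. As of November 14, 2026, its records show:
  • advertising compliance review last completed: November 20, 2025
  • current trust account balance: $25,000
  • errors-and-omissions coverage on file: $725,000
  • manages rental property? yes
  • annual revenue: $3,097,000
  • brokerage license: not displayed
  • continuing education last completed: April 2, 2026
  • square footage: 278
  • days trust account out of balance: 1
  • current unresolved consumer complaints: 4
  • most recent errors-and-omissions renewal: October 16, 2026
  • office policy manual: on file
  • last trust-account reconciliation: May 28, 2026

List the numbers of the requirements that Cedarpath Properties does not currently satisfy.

2, 6, 7, 8

1. condition 'manages rental property' holds; office policy manual present → met
2. errors-and-omissions coverage $725,000 < $975,000 → not met
3. trust-account reconciliation 170 days ago vs limit 180 → met
4. errors-and-omissions renewal 29 days ago vs limit 45 → met
5. advertising compliance review 359 days ago vs limit 365 → met
6. unresolved consumer complaints 4 > 3 → not met
7. trust account balance $25,000 < $40,000 → not met
8. brokerage license absent → not met
9. continuing education 226 days ago vs limit 365 → met
10. days trust account out of balance 1 ≤ 6 → met
Not met: 2, 6, 7, 8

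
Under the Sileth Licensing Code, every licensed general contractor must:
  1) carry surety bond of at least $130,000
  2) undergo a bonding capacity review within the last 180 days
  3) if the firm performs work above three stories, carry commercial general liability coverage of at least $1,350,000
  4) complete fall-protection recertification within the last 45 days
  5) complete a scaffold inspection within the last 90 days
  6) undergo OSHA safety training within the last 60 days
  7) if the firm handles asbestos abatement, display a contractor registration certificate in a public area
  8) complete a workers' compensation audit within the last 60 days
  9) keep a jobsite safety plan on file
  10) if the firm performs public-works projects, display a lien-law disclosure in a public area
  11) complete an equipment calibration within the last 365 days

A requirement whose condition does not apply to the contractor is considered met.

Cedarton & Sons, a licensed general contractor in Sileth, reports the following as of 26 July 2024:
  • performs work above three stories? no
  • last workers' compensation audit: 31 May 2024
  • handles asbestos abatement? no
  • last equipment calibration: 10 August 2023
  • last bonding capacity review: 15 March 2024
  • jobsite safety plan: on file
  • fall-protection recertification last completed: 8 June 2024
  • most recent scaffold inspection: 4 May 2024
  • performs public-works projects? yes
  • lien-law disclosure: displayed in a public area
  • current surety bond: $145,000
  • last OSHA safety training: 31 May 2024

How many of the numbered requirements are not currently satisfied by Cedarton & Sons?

1

1. surety bond $145,000 ≥ $130,000 → met
2. bonding capacity review 133 days ago vs limit 180 → met
3. condition 'performs work above three stories' does not hold → requirement n/a → met
4. fall-protection recertification 48 days ago vs limit 45 → not met
5. scaffold inspection 83 days ago vs limit 90 → met
6. OSHA safety training 56 days ago vs limit 60 → met
7. condition 'handles asbestos abatement' does not hold → requirement n/a → met
8. workers' compensation audit 56 days ago vs limit 60 → met
9. jobsite safety plan present → met
10. condition 'performs public-works projects' holds; lien-law disclosure present → met
11. equipment calibration 351 days ago vs limit 365 → met
Not met: 1 of 11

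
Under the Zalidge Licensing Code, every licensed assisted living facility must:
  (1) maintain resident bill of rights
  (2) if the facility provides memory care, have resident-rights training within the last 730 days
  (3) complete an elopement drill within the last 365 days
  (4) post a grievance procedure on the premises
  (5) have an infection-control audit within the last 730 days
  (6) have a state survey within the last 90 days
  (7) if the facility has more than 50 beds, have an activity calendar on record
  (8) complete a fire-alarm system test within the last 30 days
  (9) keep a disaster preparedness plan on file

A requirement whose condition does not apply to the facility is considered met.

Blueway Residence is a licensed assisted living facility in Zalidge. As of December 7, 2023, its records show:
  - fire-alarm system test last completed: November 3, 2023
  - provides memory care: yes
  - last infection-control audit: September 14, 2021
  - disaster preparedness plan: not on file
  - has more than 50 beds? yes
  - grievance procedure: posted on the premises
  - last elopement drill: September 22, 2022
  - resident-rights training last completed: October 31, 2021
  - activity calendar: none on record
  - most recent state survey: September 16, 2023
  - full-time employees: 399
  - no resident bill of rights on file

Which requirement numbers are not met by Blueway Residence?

1. resident bill of rights absent → not met
2. condition 'provides memory care' holds; resident-rights training 767 days ago vs limit 730 → not met
3. elopement drill 441 days ago vs limit 365 → not met
4. grievance procedure present → met
5. infection-control audit 814 days ago vs limit 730 → not met
6. state survey 82 days ago vs limit 90 → met
7. condition 'has more than 50 beds' holds; activity calendar absent → not met
8. fire-alarm system test 34 days ago vs limit 30 → not met
9. disaster preparedness plan absent → not met
Not met: 1, 2, 3, 5, 7, 8, 9

1, 2, 3, 5, 7, 8, 9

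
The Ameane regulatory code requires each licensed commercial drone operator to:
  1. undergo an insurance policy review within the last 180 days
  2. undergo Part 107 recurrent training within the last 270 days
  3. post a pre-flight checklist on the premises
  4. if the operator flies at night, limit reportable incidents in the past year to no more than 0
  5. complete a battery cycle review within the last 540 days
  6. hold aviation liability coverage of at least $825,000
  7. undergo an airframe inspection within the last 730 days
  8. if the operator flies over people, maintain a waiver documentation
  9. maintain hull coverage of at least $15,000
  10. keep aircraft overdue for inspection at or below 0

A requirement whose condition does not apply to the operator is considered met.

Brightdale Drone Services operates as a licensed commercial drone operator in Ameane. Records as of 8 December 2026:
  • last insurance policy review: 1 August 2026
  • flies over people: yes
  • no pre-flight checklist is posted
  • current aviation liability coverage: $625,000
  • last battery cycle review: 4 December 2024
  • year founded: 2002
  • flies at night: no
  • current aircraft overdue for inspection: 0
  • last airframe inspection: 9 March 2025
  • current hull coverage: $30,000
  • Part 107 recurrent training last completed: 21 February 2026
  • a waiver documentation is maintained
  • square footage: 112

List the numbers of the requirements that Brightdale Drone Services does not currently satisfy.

1. insurance policy review 129 days ago vs limit 180 → met
2. Part 107 recurrent training 290 days ago vs limit 270 → not met
3. pre-flight checklist absent → not met
4. condition 'flies at night' does not hold → requirement n/a → met
5. battery cycle review 734 days ago vs limit 540 → not met
6. aviation liability coverage $625,000 < $825,000 → not met
7. airframe inspection 639 days ago vs limit 730 → met
8. condition 'flies over people' holds; waiver documentation present → met
9. hull coverage $30,000 ≥ $15,000 → met
10. aircraft overdue for inspection 0 ≤ 0 → met
Not met: 2, 3, 5, 6

2, 3, 5, 6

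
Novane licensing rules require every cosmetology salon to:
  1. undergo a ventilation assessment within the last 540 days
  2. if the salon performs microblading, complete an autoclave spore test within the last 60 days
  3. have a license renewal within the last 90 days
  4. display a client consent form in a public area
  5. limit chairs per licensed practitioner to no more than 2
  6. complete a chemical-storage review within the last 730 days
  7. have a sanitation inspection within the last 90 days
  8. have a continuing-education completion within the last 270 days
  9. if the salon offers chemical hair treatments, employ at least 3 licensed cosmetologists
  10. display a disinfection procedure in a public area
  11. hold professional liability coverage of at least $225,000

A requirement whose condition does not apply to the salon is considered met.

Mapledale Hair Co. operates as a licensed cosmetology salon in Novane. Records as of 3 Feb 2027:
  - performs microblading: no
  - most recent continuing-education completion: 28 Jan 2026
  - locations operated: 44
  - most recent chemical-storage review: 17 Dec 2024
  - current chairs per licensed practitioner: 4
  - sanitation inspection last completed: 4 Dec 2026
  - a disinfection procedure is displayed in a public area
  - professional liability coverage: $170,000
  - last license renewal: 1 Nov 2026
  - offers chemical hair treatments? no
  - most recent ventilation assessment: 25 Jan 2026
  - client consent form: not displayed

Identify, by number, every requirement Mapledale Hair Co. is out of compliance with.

3, 4, 5, 6, 8, 11

1. ventilation assessment 374 days ago vs limit 540 → met
2. condition 'performs microblading' does not hold → requirement n/a → met
3. license renewal 94 days ago vs limit 90 → not met
4. client consent form absent → not met
5. chairs per licensed practitioner 4 > 2 → not met
6. chemical-storage review 778 days ago vs limit 730 → not met
7. sanitation inspection 61 days ago vs limit 90 → met
8. continuing-education completion 371 days ago vs limit 270 → not met
9. condition 'offers chemical hair treatments' does not hold → requirement n/a → met
10. disinfection procedure present → met
11. professional liability coverage $170,000 < $225,000 → not met
Not met: 3, 4, 5, 6, 8, 11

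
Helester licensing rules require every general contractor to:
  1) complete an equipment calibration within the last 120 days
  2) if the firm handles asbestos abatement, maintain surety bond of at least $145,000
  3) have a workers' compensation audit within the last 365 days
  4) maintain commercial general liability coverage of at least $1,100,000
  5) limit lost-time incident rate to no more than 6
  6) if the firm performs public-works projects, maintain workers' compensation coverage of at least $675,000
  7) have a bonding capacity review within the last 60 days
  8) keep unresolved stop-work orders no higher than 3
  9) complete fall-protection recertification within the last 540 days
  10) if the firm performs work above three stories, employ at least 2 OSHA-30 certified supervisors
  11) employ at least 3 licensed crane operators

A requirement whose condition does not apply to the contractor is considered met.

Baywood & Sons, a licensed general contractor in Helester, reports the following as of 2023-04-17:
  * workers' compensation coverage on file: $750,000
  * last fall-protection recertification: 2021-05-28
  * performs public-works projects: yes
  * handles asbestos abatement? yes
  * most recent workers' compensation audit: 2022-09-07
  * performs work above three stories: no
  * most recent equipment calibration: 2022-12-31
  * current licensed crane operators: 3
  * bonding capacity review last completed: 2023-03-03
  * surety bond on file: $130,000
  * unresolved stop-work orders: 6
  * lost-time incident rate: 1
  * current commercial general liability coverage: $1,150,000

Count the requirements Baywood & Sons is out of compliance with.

1. equipment calibration 107 days ago vs limit 120 → met
2. condition 'handles asbestos abatement' holds; surety bond $130,000 < $145,000 → not met
3. workers' compensation audit 222 days ago vs limit 365 → met
4. commercial general liability coverage $1,150,000 ≥ $1,100,000 → met
5. lost-time incident rate 1 ≤ 6 → met
6. condition 'performs public-works projects' holds; workers' compensation coverage $750,000 ≥ $675,000 → met
7. bonding capacity review 45 days ago vs limit 60 → met
8. unresolved stop-work orders 6 > 3 → not met
9. fall-protection recertification 689 days ago vs limit 540 → not met
10. condition 'performs work above three stories' does not hold → requirement n/a → met
11. licensed crane operators 3 ≥ 3 → met
Not met: 3 of 11

3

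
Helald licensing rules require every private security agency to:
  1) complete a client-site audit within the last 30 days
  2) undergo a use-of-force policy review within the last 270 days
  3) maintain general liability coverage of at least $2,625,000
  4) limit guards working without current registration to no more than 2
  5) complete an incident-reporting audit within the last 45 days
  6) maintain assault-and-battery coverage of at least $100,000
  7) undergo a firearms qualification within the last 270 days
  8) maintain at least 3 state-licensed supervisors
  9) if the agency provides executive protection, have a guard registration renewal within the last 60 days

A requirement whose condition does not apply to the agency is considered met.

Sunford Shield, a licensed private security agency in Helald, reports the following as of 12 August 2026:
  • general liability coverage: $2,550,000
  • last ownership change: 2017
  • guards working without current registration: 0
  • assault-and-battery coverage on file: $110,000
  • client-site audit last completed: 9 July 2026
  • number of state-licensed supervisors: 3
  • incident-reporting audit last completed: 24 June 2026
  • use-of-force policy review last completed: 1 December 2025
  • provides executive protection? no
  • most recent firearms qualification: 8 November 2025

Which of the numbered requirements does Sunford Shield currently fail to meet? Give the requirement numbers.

1. client-site audit 34 days ago vs limit 30 → not met
2. use-of-force policy review 254 days ago vs limit 270 → met
3. general liability coverage $2,550,000 < $2,625,000 → not met
4. guards working without current registration 0 ≤ 2 → met
5. incident-reporting audit 49 days ago vs limit 45 → not met
6. assault-and-battery coverage $110,000 ≥ $100,000 → met
7. firearms qualification 277 days ago vs limit 270 → not met
8. state-licensed supervisors 3 ≥ 3 → met
9. condition 'provides executive protection' does not hold → requirement n/a → met
Not met: 1, 3, 5, 7

1, 3, 5, 7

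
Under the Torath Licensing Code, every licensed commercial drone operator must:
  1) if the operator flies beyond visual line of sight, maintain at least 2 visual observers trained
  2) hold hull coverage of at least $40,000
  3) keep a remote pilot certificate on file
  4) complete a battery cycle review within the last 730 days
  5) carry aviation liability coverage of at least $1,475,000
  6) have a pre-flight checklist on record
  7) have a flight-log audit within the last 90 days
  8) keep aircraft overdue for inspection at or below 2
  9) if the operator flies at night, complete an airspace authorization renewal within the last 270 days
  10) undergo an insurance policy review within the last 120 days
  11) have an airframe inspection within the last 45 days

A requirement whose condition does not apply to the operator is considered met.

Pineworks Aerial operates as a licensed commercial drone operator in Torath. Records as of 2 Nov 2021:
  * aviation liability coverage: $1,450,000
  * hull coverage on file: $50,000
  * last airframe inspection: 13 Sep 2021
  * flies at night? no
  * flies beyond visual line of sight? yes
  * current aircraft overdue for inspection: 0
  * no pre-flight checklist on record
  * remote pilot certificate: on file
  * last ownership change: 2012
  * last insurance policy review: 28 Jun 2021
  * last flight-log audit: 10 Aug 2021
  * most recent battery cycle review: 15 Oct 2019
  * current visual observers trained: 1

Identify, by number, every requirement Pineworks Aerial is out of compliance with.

1, 4, 5, 6, 10, 11

1. condition 'flies beyond visual line of sight' holds; visual observers trained 1 < 2 → not met
2. hull coverage $50,000 ≥ $40,000 → met
3. remote pilot certificate present → met
4. battery cycle review 749 days ago vs limit 730 → not met
5. aviation liability coverage $1,450,000 < $1,475,000 → not met
6. pre-flight checklist absent → not met
7. flight-log audit 84 days ago vs limit 90 → met
8. aircraft overdue for inspection 0 ≤ 2 → met
9. condition 'flies at night' does not hold → requirement n/a → met
10. insurance policy review 127 days ago vs limit 120 → not met
11. airframe inspection 50 days ago vs limit 45 → not met
Not met: 1, 4, 5, 6, 10, 11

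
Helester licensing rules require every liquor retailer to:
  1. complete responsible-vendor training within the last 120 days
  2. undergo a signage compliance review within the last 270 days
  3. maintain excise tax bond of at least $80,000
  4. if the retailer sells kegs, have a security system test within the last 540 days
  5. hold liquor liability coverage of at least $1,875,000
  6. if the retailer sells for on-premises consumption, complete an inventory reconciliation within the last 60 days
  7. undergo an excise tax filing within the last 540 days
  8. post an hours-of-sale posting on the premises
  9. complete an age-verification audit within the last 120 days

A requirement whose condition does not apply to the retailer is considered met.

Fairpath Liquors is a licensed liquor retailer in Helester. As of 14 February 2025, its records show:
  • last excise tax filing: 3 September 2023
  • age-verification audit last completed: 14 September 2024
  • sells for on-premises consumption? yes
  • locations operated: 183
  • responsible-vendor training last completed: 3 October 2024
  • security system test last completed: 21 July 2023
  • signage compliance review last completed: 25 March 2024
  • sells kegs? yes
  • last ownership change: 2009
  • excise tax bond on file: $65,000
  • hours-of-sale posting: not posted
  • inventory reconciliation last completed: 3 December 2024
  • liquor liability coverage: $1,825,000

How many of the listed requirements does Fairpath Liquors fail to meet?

1. responsible-vendor training 134 days ago vs limit 120 → not met
2. signage compliance review 326 days ago vs limit 270 → not met
3. excise tax bond $65,000 < $80,000 → not met
4. condition 'sells kegs' holds; security system test 574 days ago vs limit 540 → not met
5. liquor liability coverage $1,825,000 < $1,875,000 → not met
6. condition 'sells for on-premises consumption' holds; inventory reconciliation 73 days ago vs limit 60 → not met
7. excise tax filing 530 days ago vs limit 540 → met
8. hours-of-sale posting absent → not met
9. age-verification audit 153 days ago vs limit 120 → not met
Not met: 8 of 9

8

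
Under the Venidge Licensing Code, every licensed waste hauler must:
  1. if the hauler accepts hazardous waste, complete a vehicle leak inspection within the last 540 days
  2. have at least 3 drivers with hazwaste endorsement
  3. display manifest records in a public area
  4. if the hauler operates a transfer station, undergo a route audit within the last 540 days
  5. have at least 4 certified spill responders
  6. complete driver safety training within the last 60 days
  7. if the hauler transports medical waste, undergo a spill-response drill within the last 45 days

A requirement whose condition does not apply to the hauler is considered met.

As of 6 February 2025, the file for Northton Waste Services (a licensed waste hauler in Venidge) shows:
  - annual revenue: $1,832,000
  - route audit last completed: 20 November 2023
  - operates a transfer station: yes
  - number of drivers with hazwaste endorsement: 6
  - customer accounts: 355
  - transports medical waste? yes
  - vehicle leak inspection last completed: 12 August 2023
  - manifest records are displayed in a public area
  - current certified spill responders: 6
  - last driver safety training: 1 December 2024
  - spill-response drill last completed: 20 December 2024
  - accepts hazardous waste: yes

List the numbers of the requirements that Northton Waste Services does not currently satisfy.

1. condition 'accepts hazardous waste' holds; vehicle leak inspection 544 days ago vs limit 540 → not met
2. drivers with hazwaste endorsement 6 ≥ 3 → met
3. manifest records present → met
4. condition 'operates a transfer station' holds; route audit 444 days ago vs limit 540 → met
5. certified spill responders 6 ≥ 4 → met
6. driver safety training 67 days ago vs limit 60 → not met
7. condition 'transports medical waste' holds; spill-response drill 48 days ago vs limit 45 → not met
Not met: 1, 6, 7

1, 6, 7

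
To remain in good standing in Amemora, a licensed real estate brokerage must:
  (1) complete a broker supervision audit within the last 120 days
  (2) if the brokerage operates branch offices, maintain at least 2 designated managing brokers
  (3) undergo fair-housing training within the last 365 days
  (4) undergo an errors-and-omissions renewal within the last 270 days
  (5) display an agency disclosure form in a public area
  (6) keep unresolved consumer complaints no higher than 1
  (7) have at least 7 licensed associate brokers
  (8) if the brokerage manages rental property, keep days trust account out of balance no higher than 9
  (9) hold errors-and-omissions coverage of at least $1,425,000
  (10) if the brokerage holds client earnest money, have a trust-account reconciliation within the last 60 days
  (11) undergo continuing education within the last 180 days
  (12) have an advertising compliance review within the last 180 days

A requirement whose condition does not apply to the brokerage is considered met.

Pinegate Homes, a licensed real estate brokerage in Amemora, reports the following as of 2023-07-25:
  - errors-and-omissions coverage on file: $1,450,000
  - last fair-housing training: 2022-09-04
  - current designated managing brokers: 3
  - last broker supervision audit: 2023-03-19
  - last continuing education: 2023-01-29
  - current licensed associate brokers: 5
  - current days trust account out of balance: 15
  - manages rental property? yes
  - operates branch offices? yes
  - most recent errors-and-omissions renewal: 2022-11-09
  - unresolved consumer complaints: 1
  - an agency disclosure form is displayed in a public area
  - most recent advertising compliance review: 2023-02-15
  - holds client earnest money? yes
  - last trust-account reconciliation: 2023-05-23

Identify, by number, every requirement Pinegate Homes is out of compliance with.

1. broker supervision audit 128 days ago vs limit 120 → not met
2. condition 'operates branch offices' holds; designated managing brokers 3 ≥ 2 → met
3. fair-housing training 324 days ago vs limit 365 → met
4. errors-and-omissions renewal 258 days ago vs limit 270 → met
5. agency disclosure form present → met
6. unresolved consumer complaints 1 ≤ 1 → met
7. licensed associate brokers 5 < 7 → not met
8. condition 'manages rental property' holds; days trust account out of balance 15 > 9 → not met
9. errors-and-omissions coverage $1,450,000 ≥ $1,425,000 → met
10. condition 'holds client earnest money' holds; trust-account reconciliation 63 days ago vs limit 60 → not met
11. continuing education 177 days ago vs limit 180 → met
12. advertising compliance review 160 days ago vs limit 180 → met
Not met: 1, 7, 8, 10

1, 7, 8, 10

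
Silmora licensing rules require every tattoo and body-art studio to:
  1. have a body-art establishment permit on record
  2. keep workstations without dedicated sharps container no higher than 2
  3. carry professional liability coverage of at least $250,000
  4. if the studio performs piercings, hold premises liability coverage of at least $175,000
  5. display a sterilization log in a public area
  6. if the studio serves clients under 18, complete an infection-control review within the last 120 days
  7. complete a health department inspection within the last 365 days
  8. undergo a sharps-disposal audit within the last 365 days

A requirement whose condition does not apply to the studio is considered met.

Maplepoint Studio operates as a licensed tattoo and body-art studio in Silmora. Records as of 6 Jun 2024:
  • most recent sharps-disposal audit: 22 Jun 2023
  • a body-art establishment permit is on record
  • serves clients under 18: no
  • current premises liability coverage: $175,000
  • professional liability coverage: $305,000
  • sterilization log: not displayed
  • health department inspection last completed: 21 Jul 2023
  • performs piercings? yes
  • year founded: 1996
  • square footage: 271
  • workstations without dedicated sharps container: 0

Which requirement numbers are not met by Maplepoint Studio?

5

1. body-art establishment permit present → met
2. workstations without dedicated sharps container 0 ≤ 2 → met
3. professional liability coverage $305,000 ≥ $250,000 → met
4. condition 'performs piercings' holds; premises liability coverage $175,000 ≥ $175,000 → met
5. sterilization log absent → not met
6. condition 'serves clients under 18' does not hold → requirement n/a → met
7. health department inspection 321 days ago vs limit 365 → met
8. sharps-disposal audit 350 days ago vs limit 365 → met
Not met: 5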